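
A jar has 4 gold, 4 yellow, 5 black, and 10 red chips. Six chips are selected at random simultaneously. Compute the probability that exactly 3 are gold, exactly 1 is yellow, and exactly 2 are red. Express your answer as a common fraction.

240/33649

Unordered draws without replacement: count favorable combinations over C(23,6).
Favorable = C(4,3) · C(4,1) · C(5,0) · C(10,2) = 720; total = C(23,6) = 100947.
P = 720/100947 = 240/33649 ≈ 0.0071.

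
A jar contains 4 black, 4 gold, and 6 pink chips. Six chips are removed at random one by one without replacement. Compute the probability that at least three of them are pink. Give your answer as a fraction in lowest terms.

Sum the hypergeometric tail for j = 3,…,6 pink chips.
Favorable = C(6,3)·C(8,3) + C(6,4)·C(8,2) + C(6,5)·C(8,1) + C(6,6)·C(8,0) = 1589; total = C(14,6) = 3003.
P = 1589/3003 = 227/429 ≈ 0.5291.

227/429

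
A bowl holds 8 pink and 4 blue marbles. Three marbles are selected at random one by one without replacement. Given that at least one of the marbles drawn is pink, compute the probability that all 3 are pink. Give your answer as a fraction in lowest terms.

7/27

P(all 3 pink) = C(8,3)/C(12,3) = 14/55; P(at least one pink) = 1 − C(4,3)/C(12,3) = 54/55.
Since 'all 3 pink' ⊆ 'at least one pink', P(all 3 | at least one) = 14/55 / 54/55 = 7/27 ≈ 0.2593.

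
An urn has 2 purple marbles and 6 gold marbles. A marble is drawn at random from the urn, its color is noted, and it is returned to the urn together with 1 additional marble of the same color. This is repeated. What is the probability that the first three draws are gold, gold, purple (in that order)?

7/60

Track the composition after each reinforcement of +1.
P = (6/8) · (7/9) · (2/10) = 7/60 ≈ 0.1167.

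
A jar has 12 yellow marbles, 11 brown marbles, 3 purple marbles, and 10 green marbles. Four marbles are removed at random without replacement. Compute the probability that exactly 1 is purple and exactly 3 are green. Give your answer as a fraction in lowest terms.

8/1309

Unordered draws without replacement: count favorable combinations over C(36,4).
Favorable = C(12,0) · C(11,0) · C(3,1) · C(10,3) = 360; total = C(36,4) = 58905.
P = 360/58905 = 8/1309 ≈ 0.0061.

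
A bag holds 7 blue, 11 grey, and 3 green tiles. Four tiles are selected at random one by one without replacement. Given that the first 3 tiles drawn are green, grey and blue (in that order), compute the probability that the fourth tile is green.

1/9

After removing 1 blue, 1 grey, 1 green, the bag has 2 green out of 18 remaining.
P(fourth is green | given) = 2/18 = 1/9 ≈ 0.1111.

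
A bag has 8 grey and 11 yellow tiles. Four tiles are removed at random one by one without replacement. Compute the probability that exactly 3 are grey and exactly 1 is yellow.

Unordered draws without replacement: count favorable combinations over C(19,4).
Favorable = C(8,3) · C(11,1) = 616; total = C(19,4) = 3876.
P = 616/3876 = 154/969 ≈ 0.1589.

154/969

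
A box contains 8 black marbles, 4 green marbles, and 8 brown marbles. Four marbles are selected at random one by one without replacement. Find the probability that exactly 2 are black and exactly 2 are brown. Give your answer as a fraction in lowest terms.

Unordered draws without replacement: count favorable combinations over C(20,4).
Favorable = C(8,2) · C(4,0) · C(8,2) = 784; total = C(20,4) = 4845.
P = 784/4845 = 784/4845 ≈ 0.1618.

784/4845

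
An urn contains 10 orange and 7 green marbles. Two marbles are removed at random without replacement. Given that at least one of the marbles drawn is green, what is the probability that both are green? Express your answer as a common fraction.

3/13

P(both green) = C(7,2)/C(17,2) = 21/136; P(at least one green) = 1 − C(10,2)/C(17,2) = 91/136.
Since 'both green' ⊆ 'at least one green', P(both | at least one) = 21/136 / 91/136 = 3/13 ≈ 0.2308.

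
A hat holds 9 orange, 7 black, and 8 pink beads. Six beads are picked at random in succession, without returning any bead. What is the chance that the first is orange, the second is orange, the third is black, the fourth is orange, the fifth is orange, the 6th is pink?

Multiply the conditional probability of each draw in order, without replacement, so each draw removes one from its color and from the total.
P = (9/24) · (8/23) · (7/22) · (7/21) · (6/20) · (8/19) = 42/24035 ≈ 0.0017.

42/24035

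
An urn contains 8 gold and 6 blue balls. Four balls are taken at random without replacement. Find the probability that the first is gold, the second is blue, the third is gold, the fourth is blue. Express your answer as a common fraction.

Multiply the conditional probability of each draw in order, without replacement, so each draw removes one from its color and from the total.
P = (8/14) · (6/13) · (7/12) · (5/11) = 10/143 ≈ 0.0699.

10/143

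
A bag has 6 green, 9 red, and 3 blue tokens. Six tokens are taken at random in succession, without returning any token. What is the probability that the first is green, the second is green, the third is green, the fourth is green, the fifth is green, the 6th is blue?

Multiply the conditional probability of each draw in order, without replacement, so each draw removes one from its color and from the total.
P = (6/18) · (5/17) · (4/16) · (3/15) · (2/14) · (3/13) = 1/6188 ≈ 0.0002.

1/6188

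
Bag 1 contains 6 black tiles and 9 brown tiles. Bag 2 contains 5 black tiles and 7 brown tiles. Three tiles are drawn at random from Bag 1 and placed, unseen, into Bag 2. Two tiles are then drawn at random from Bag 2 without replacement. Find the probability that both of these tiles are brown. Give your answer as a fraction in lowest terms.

Condition on how many of the transferred tiles are brown (from Bag 1: 9 brown of 15; then Bag 2 has 15 total).
  0 brown: C(9,0)C(6,3)/C(15,3) = 4/91; then P = C(7,2)/C(15,2) = 1/5
  1 brown: C(9,1)C(6,2)/C(15,3) = 27/91; then P = C(8,2)/C(15,2) = 4/15
  2 brown: C(9,2)C(6,1)/C(15,3) = 216/455; then P = C(9,2)/C(15,2) = 12/35
  3 brown: C(9,3)C(6,0)/C(15,3) = 12/65; then P = C(10,2)/C(15,2) = 3/7
P(both brown) = 404/1225 ≈ 0.3298.

404/1225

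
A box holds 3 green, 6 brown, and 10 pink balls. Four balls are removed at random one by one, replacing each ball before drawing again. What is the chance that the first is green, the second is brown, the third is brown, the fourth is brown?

Multiply the conditional probability of each draw in order, with replacement (the composition resets each draw).
P = (3/19) · (6/19) · (6/19) · (6/19) = 648/130321 ≈ 0.0050.

648/130321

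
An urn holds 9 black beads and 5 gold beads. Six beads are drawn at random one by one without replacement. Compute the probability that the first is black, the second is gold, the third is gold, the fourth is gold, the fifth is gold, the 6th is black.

Multiply the conditional probability of each draw in order, without replacement, so each draw removes one from its color and from the total.
P = (9/14) · (5/13) · (4/12) · (3/11) · (2/10) · (8/9) = 4/1001 ≈ 0.0040.

4/1001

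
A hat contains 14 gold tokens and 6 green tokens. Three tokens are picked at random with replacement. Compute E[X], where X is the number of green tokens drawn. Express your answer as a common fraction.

By linearity of expectation, E[X] = Σ P(draw i is green); each independent draw has P(green) = 6/20.
E[X] = 3 · 6/20 = 9/10 ≈ 0.9000.

9/10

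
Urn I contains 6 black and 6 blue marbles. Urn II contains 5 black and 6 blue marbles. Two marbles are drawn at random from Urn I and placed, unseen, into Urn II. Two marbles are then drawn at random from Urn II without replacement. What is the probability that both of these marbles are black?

Condition on how many of the transferred marbles are black (from Urn I: 6 black of 12; then Urn II has 13 total).
  0 black: C(6,0)C(6,2)/C(12,2) = 5/22; then P = C(5,2)/C(13,2) = 5/39
  1 black: C(6,1)C(6,1)/C(12,2) = 6/11; then P = C(6,2)/C(13,2) = 5/26
  2 black: C(6,2)C(6,0)/C(12,2) = 5/22; then P = C(7,2)/C(13,2) = 7/26
P(both black) = 335/1716 ≈ 0.1952.

335/1716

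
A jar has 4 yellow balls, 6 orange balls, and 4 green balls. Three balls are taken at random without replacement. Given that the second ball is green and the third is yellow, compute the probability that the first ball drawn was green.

1/4

P(first=green and the second ball is green and the third is yellow) = (4/14)·(3/13)·(4/12) = 2/91.
P(E) = Σ over first color = 2/91 + 4/91 + 2/91 = 8/91.
By Bayes, P(first=green | E) = 2/91 / 8/91 = 1/4 ≈ 0.2500.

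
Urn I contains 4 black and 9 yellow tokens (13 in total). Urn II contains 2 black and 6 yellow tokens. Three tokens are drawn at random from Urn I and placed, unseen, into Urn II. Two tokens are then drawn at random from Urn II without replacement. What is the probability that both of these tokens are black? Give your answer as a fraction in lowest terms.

Condition on how many of the transferred tokens are black (from Urn I: 4 black of 13; then Urn II has 11 total).
  0 black: C(4,0)C(9,3)/C(13,3) = 42/143; then P = C(2,2)/C(11,2) = 1/55
  1 black: C(4,1)C(9,2)/C(13,3) = 72/143; then P = C(3,2)/C(11,2) = 3/55
  2 black: C(4,2)C(9,1)/C(13,3) = 27/143; then P = C(4,2)/C(11,2) = 6/55
  3 black: C(4,3)C(9,0)/C(13,3) = 2/143; then P = C(5,2)/C(11,2) = 2/11
P(both black) = 8/143 ≈ 0.0559.

8/143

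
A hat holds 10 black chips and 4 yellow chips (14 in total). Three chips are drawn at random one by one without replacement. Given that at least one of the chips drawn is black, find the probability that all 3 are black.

P(all 3 black) = C(10,3)/C(14,3) = 30/91; P(at least one black) = 1 − C(4,3)/C(14,3) = 90/91.
Since 'all 3 black' ⊆ 'at least one black', P(all 3 | at least one) = 30/91 / 90/91 = 1/3 ≈ 0.3333.

1/3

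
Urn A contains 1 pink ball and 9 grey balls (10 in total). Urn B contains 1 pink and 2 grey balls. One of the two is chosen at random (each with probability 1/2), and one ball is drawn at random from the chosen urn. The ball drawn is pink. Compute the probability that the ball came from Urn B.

P(pink | Urn A) = 1/10; P(pink | Urn B) = 1/3.
P(pink) = 1/2·1/10 + 1/2·1/3 = 13/60.
By Bayes' rule, P(Urn B | pink) = 1/6 / 13/60 = 10/13 ≈ 0.7692.

10/13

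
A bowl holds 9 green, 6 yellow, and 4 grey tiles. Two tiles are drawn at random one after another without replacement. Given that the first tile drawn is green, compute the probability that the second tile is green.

4/9

After removing 1 green, the bowl has 8 green out of 18 remaining.
P(second is green | given) = 8/18 = 4/9 ≈ 0.4444.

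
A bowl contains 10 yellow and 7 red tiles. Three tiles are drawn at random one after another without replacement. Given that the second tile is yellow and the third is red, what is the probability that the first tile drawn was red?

2/5

P(first=red and the second tile is yellow and the third is red) = (7/17)·(10/16)·(6/15) = 7/68.
P(E) = Σ over first color = 21/136 + 7/68 = 35/136.
By Bayes, P(first=red | E) = 7/68 / 35/136 = 2/5 ≈ 0.4000.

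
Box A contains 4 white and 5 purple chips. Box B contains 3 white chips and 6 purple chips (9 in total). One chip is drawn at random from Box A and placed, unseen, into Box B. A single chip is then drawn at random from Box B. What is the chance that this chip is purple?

Condition on how many of the transferred chips are purple (from Box A: 5 purple of 9; then Box B has 10 total).
  0 purple: C(5,0)C(4,1)/C(9,1) = 4/9; then P = 6/10
  1 purple: C(5,1)C(4,0)/C(9,1) = 5/9; then P = 7/10
P(purple from Box B) = 59/90 ≈ 0.6556.

59/90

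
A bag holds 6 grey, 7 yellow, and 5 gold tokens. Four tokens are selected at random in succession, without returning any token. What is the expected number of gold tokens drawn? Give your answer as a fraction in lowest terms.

10/9

By linearity of expectation, E[X] = Σ P(draw i is gold); by symmetry each draw (even without replacement) has P(gold) = 5/18.
E[X] = 4 · 5/18 = 10/9 ≈ 1.1111.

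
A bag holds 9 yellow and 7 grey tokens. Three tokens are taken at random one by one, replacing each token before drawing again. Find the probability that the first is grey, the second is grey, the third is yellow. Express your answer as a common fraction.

Multiply the conditional probability of each draw in order, with replacement (the composition resets each draw).
P = (7/16) · (7/16) · (9/16) = 441/4096 ≈ 0.1077.

441/4096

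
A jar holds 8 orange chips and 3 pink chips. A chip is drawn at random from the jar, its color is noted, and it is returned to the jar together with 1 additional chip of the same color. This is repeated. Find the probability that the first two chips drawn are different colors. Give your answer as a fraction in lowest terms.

Either pink then orange, or orange then pink; after the first draw the total is 12.
P = (3/11)·(8/12) + (8/11)·(3/12) = 4/11 ≈ 0.3636.

4/11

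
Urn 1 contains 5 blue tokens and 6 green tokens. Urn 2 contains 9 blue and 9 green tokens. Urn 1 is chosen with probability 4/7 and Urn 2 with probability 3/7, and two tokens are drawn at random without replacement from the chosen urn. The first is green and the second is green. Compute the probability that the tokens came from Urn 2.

P(E | Urn 1) = 3/11; P(E | Urn 2) = 4/17.
P(E) = 4/7·3/11 + 3/7·4/17 = 48/187.
By Bayes' rule, P(Urn 2 | E) = 12/119 / 48/187 = 11/28 ≈ 0.3929.

11/28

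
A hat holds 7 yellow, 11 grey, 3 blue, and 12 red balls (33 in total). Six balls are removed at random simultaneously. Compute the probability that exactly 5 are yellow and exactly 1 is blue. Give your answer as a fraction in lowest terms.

Unordered draws without replacement: count favorable combinations over C(33,6).
Favorable = C(7,5) · C(11,0) · C(3,1) · C(12,0) = 63; total = C(33,6) = 1107568.
P = 63/1107568 = 9/158224 ≈ 0.0001.

9/158224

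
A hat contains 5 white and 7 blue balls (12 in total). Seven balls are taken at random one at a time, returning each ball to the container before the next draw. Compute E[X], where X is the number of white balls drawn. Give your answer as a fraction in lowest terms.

35/12

By linearity of expectation, E[X] = Σ P(draw i is white); each independent draw has P(white) = 5/12.
E[X] = 7 · 5/12 = 35/12 ≈ 2.9167.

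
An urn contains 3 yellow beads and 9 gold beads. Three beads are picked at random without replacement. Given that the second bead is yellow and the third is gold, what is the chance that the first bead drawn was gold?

P(first=gold and the second bead is yellow and the third is gold) = (9/12)·(3/11)·(8/10) = 9/55.
P(E) = Σ over first color = 9/220 + 9/55 = 9/44.
By Bayes, P(first=gold | E) = 9/55 / 9/44 = 4/5 ≈ 0.8000.

4/5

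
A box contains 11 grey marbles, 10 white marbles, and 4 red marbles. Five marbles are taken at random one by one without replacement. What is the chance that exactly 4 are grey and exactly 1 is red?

4/161

Unordered draws without replacement: count favorable combinations over C(25,5).
Favorable = C(11,4) · C(10,0) · C(4,1) = 1320; total = C(25,5) = 53130.
P = 1320/53130 = 4/161 ≈ 0.0248.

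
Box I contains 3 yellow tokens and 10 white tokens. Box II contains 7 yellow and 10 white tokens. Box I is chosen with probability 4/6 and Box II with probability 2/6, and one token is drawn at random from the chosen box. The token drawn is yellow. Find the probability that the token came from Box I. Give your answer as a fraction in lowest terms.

P(yellow | Box I) = 3/13; P(yellow | Box II) = 7/17.
P(yellow) = 2/3·3/13 + 1/3·7/17 = 193/663.
By Bayes' rule, P(Box I | yellow) = 2/13 / 193/663 = 102/193 ≈ 0.5285.

102/193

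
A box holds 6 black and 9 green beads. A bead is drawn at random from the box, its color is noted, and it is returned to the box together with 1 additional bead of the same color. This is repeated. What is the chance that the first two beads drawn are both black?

7/40

After a black draw the box holds 7 black out of 16.
P = (6/15)·(7/16) = 7/40 ≈ 0.1750.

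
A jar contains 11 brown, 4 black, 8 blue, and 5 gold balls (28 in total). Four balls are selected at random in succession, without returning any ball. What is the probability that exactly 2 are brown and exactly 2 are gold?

22/819

Unordered draws without replacement: count favorable combinations over C(28,4).
Favorable = C(11,2) · C(4,0) · C(8,0) · C(5,2) = 550; total = C(28,4) = 20475.
P = 550/20475 = 22/819 ≈ 0.0269.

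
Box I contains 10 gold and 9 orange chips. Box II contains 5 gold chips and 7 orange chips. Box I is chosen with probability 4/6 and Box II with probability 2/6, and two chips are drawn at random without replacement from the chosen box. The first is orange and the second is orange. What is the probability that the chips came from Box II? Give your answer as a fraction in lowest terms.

P(E | Box I) = 4/19; P(E | Box II) = 7/22.
P(E) = 2/3·4/19 + 1/3·7/22 = 103/418.
By Bayes' rule, P(Box II | E) = 7/66 / 103/418 = 133/309 ≈ 0.4304.

133/309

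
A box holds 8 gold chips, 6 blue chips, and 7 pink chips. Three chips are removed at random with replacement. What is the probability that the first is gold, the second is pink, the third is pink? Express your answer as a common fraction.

Multiply the conditional probability of each draw in order, with replacement (the composition resets each draw).
P = (8/21) · (7/21) · (7/21) = 8/189 ≈ 0.0423.

8/189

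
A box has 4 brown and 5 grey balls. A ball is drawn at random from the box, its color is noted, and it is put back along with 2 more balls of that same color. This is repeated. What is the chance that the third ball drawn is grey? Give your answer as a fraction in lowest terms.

5/9

Sum over the four possibilities for the first two draws (grey/not-grey each), tracking how the grey count and total change by +2 per draw.
P(third is grey) = 5/9 ≈ 0.5556. (In a Pólya urn every draw has the same marginal probability 5/9.)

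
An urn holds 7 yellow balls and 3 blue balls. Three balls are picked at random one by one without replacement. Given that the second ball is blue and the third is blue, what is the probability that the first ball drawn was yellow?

7/8

P(first=yellow and the second ball is blue and the third is blue) = (7/10)·(3/9)·(2/8) = 7/120.
P(E) = Σ over first color = 7/120 + 1/120 = 1/15.
By Bayes, P(first=yellow | E) = 7/120 / 1/15 = 7/8 ≈ 0.8750.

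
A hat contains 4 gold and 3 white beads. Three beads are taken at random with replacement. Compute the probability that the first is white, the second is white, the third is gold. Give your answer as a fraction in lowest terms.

36/343

Multiply the conditional probability of each draw in order, with replacement (the composition resets each draw).
P = (3/7) · (3/7) · (4/7) = 36/343 ≈ 0.1050.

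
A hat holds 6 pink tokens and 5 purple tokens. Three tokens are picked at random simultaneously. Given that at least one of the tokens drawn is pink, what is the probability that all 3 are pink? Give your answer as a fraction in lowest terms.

P(all 3 pink) = C(6,3)/C(11,3) = 4/33; P(at least one pink) = 1 − C(5,3)/C(11,3) = 31/33.
Since 'all 3 pink' ⊆ 'at least one pink', P(all 3 | at least one) = 4/33 / 31/33 = 4/31 ≈ 0.1290.

4/31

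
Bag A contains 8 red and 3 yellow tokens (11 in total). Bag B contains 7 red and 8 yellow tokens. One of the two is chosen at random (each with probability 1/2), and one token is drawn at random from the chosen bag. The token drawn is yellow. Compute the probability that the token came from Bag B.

P(yellow | Bag A) = 3/11; P(yellow | Bag B) = 8/15.
P(yellow) = 1/2·3/11 + 1/2·8/15 = 133/330.
By Bayes' rule, P(Bag B | yellow) = 4/15 / 133/330 = 88/133 ≈ 0.6617.

88/133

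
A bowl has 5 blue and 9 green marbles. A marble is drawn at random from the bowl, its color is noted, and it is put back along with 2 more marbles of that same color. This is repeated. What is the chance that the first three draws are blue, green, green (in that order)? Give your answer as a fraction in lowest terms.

Track the composition after each reinforcement of +2.
P = (5/14) · (9/16) · (11/18) = 55/448 ≈ 0.1228.

55/448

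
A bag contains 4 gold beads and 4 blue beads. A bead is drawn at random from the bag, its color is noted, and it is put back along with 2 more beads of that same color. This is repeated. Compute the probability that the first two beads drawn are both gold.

After a gold draw the bag holds 6 gold out of 10.
P = (4/8)·(6/10) = 3/10 ≈ 0.3000.

3/10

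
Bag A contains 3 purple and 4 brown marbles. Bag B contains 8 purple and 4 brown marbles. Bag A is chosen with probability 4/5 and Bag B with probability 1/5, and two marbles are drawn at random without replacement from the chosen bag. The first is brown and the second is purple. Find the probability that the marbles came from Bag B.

P(E | Bag A) = 2/7; P(E | Bag B) = 8/33.
P(E) = 4/5·2/7 + 1/5·8/33 = 64/231.
By Bayes' rule, P(Bag B | E) = 8/165 / 64/231 = 7/40 ≈ 0.1750.

7/40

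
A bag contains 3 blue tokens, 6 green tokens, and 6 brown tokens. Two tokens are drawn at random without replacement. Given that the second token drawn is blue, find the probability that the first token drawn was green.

3/7

P(first=green and the second token drawn is blue) = (6/15)·(3/14) = 3/35.
P(the second token drawn is blue) = Σ over first color = 1/35 + 3/35 + 3/35 = 1/5.
By Bayes, P(first=green | the second token drawn is blue) = 3/35 / 1/5 = 3/7 ≈ 0.4286.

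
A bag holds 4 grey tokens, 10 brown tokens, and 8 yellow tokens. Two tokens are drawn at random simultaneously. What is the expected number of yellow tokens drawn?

By linearity of expectation, E[X] = Σ P(draw i is yellow); by symmetry each draw (even without replacement) has P(yellow) = 8/22.
E[X] = 2 · 8/22 = 8/11 ≈ 0.7273.

8/11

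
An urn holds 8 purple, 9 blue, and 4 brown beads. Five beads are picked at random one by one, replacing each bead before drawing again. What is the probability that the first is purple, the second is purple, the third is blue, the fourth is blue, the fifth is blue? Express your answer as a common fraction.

Multiply the conditional probability of each draw in order, with replacement (the composition resets each draw).
P = (8/21) · (8/21) · (9/21) · (9/21) · (9/21) = 192/16807 ≈ 0.0114.

192/16807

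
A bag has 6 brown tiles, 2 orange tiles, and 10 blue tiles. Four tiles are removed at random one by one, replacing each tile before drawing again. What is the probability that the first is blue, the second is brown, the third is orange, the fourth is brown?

5/729

Multiply the conditional probability of each draw in order, with replacement (the composition resets each draw).
P = (10/18) · (6/18) · (2/18) · (6/18) = 5/729 ≈ 0.0069.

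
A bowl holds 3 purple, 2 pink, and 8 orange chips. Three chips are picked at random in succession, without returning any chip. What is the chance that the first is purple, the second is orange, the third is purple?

Multiply the conditional probability of each draw in order, without replacement, so each draw removes one from its color and from the total.
P = (3/13) · (8/12) · (2/11) = 4/143 ≈ 0.0280.

4/143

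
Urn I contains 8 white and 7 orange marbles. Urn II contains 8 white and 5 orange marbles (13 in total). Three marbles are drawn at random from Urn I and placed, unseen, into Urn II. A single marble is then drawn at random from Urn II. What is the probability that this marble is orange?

2/5

Condition on how many of the transferred marbles are orange (from Urn I: 7 orange of 15; then Urn II has 16 total).
  0 orange: C(7,0)C(8,3)/C(15,3) = 8/65; then P = 5/16
  1 orange: C(7,1)C(8,2)/C(15,3) = 28/65; then P = 6/16
  2 orange: C(7,2)C(8,1)/C(15,3) = 24/65; then P = 7/16
  3 orange: C(7,3)C(8,0)/C(15,3) = 1/13; then P = 8/16
P(orange from Urn II) = 2/5 ≈ 0.4000.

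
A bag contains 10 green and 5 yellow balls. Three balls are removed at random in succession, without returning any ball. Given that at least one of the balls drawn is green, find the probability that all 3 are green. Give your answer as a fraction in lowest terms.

24/89

P(all 3 green) = C(10,3)/C(15,3) = 24/91; P(at least one green) = 1 − C(5,3)/C(15,3) = 89/91.
Since 'all 3 green' ⊆ 'at least one green', P(all 3 | at least one) = 24/91 / 89/91 = 24/89 ≈ 0.2697.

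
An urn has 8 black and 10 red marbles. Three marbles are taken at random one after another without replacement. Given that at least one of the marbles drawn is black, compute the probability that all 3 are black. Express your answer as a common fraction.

7/87

P(all 3 black) = C(8,3)/C(18,3) = 7/102; P(at least one black) = 1 − C(10,3)/C(18,3) = 29/34.
Since 'all 3 black' ⊆ 'at least one black', P(all 3 | at least one) = 7/102 / 29/34 = 7/87 ≈ 0.0805.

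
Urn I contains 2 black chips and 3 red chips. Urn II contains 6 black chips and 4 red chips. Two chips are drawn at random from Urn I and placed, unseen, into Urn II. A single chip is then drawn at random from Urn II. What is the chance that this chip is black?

17/30

Condition on how many of the transferred chips are black (from Urn I: 2 black of 5; then Urn II has 12 total).
  0 black: C(2,0)C(3,2)/C(5,2) = 3/10; then P = 6/12
  1 black: C(2,1)C(3,1)/C(5,2) = 3/5; then P = 7/12
  2 black: C(2,2)C(3,0)/C(5,2) = 1/10; then P = 8/12
P(black from Urn II) = 17/30 ≈ 0.5667.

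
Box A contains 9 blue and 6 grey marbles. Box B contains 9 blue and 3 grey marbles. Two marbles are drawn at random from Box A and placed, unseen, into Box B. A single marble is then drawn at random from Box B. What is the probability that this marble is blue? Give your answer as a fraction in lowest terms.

51/70

Condition on how many of the transferred marbles are blue (from Box A: 9 blue of 15; then Box B has 14 total).
  0 blue: C(9,0)C(6,2)/C(15,2) = 1/7; then P = 9/14
  1 blue: C(9,1)C(6,1)/C(15,2) = 18/35; then P = 10/14
  2 blue: C(9,2)C(6,0)/C(15,2) = 12/35; then P = 11/14
P(blue from Box B) = 51/70 ≈ 0.7286.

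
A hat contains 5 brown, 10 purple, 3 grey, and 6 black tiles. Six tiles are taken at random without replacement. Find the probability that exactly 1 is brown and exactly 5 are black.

Unordered draws without replacement: count favorable combinations over C(24,6).
Favorable = C(5,1) · C(10,0) · C(3,0) · C(6,5) = 30; total = C(24,6) = 134596.
P = 30/134596 = 15/67298 ≈ 0.0002.

15/67298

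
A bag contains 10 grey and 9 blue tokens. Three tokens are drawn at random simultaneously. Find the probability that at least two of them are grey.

175/323

Sum the hypergeometric tail for j = 2,…,3 grey tokens.
Favorable = C(10,2)·C(9,1) + C(10,3)·C(9,0) = 525; total = C(19,3) = 969.
P = 525/969 = 175/323 ≈ 0.5418.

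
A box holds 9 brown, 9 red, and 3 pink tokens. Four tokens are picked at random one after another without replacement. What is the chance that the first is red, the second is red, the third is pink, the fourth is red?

1/95

Multiply the conditional probability of each draw in order, without replacement, so each draw removes one from its color and from the total.
P = (9/21) · (8/20) · (3/19) · (7/18) = 1/95 ≈ 0.0105.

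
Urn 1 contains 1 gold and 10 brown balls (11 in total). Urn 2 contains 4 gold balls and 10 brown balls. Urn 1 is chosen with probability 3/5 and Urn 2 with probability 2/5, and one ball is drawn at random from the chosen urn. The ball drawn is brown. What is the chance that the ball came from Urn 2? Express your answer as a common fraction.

11/32

P(brown | Urn 1) = 10/11; P(brown | Urn 2) = 5/7.
P(brown) = 3/5·10/11 + 2/5·5/7 = 64/77.
By Bayes' rule, P(Urn 2 | brown) = 2/7 / 64/77 = 11/32 ≈ 0.3438.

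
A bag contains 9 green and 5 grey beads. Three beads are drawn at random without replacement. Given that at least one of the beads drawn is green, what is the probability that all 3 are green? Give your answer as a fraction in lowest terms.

P(all 3 green) = C(9,3)/C(14,3) = 3/13; P(at least one green) = 1 − C(5,3)/C(14,3) = 177/182.
Since 'all 3 green' ⊆ 'at least one green', P(all 3 | at least one) = 3/13 / 177/182 = 14/59 ≈ 0.2373.

14/59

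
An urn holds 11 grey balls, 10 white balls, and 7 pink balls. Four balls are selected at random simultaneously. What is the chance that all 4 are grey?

22/1365

Unordered draws without replacement: count favorable combinations over C(28,4).
Favorable = C(11,4) · C(10,0) · C(7,0) = 330; total = C(28,4) = 20475.
P = 330/20475 = 22/1365 ≈ 0.0161.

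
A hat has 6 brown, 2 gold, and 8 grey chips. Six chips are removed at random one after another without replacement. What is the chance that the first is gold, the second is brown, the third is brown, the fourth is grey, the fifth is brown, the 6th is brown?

Multiply the conditional probability of each draw in order, without replacement, so each draw removes one from its color and from the total.
P = (2/16) · (6/15) · (5/14) · (8/13) · (4/12) · (3/11) = 1/1001 ≈ 0.0010.

1/1001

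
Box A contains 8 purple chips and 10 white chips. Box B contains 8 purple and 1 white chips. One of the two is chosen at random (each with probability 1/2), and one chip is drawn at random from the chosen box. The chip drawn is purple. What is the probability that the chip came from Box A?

1/3

P(purple | Box A) = 4/9; P(purple | Box B) = 8/9.
P(purple) = 1/2·4/9 + 1/2·8/9 = 2/3.
By Bayes' rule, P(Box A | purple) = 2/9 / 2/3 = 1/3 ≈ 0.3333.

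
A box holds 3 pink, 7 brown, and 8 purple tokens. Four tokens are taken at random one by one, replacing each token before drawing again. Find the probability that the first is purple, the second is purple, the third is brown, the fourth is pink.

Multiply the conditional probability of each draw in order, with replacement (the composition resets each draw).
P = (8/18) · (8/18) · (7/18) · (3/18) = 28/2187 ≈ 0.0128.

28/2187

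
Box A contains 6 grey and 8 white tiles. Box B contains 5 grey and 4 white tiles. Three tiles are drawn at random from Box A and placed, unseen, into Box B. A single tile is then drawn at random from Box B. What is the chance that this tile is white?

Condition on how many of the transferred tiles are white (from Box A: 8 white of 14; then Box B has 12 total).
  0 white: C(8,0)C(6,3)/C(14,3) = 5/91; then P = 4/12
  1 white: C(8,1)C(6,2)/C(14,3) = 30/91; then P = 5/12
  2 white: C(8,2)C(6,1)/C(14,3) = 6/13; then P = 6/12
  3 white: C(8,3)C(6,0)/C(14,3) = 2/13; then P = 7/12
P(white from Box B) = 10/21 ≈ 0.4762.

10/21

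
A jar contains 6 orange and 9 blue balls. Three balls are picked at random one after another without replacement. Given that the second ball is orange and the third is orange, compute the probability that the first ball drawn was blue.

9/13

P(first=blue and the second ball is orange and the third is orange) = (9/15)·(6/14)·(5/13) = 9/91.
P(E) = Σ over first color = 4/91 + 9/91 = 1/7.
By Bayes, P(first=blue | E) = 9/91 / 1/7 = 9/13 ≈ 0.6923.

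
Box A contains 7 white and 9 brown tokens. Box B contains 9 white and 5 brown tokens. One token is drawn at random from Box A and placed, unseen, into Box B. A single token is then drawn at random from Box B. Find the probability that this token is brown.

Condition on how many of the transferred tokens are brown (from Box A: 9 brown of 16; then Box B has 15 total).
  0 brown: C(9,0)C(7,1)/C(16,1) = 7/16; then P = 5/15
  1 brown: C(9,1)C(7,0)/C(16,1) = 9/16; then P = 6/15
P(brown from Box B) = 89/240 ≈ 0.3708.

89/240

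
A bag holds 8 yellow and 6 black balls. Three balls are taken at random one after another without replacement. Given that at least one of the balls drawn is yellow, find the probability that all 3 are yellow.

7/43

P(all 3 yellow) = C(8,3)/C(14,3) = 2/13; P(at least one yellow) = 1 − C(6,3)/C(14,3) = 86/91.
Since 'all 3 yellow' ⊆ 'at least one yellow', P(all 3 | at least one) = 2/13 / 86/91 = 7/43 ≈ 0.1628.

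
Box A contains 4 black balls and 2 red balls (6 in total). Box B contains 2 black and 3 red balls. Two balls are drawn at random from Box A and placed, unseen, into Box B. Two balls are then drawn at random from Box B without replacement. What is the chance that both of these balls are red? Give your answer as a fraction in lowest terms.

Condition on how many of the transferred balls are red (from Box A: 2 red of 6; then Box B has 7 total).
  0 red: C(2,0)C(4,2)/C(6,2) = 2/5; then P = C(3,2)/C(7,2) = 1/7
  1 red: C(2,1)C(4,1)/C(6,2) = 8/15; then P = C(4,2)/C(7,2) = 2/7
  2 red: C(2,2)C(4,0)/C(6,2) = 1/15; then P = C(5,2)/C(7,2) = 10/21
P(both red) = 76/315 ≈ 0.2413.

76/315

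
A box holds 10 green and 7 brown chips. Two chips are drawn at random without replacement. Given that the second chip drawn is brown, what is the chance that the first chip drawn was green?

5/8

P(first=green and the second chip drawn is brown) = (10/17)·(7/16) = 35/136.
P(the second chip drawn is brown) = Σ over first color = 35/136 + 21/136 = 7/17.
By Bayes, P(first=green | the second chip drawn is brown) = 35/136 / 7/17 = 5/8 ≈ 0.6250.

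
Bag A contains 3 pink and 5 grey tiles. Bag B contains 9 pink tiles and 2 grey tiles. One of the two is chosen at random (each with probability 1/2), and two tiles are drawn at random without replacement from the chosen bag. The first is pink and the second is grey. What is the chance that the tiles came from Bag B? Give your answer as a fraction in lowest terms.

168/443

P(E | Bag A) = 15/56; P(E | Bag B) = 9/55.
P(E) = 1/2·15/56 + 1/2·9/55 = 1329/6160.
By Bayes' rule, P(Bag B | E) = 9/110 / 1329/6160 = 168/443 ≈ 0.3792.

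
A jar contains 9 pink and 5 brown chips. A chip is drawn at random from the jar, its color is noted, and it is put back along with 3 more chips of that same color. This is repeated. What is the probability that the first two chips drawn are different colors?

Either pink then brown, or brown then pink; after the first draw the total is 17.
P = (9/14)·(5/17) + (5/14)·(9/17) = 45/119 ≈ 0.3782.

45/119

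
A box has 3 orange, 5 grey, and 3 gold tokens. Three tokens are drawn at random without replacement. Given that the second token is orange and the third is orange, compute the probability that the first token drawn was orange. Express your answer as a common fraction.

1/9

P(first=orange and the second token is orange and the third is orange) = (3/11)·(2/10)·(1/9) = 1/165.
P(E) = Σ over first color = 1/165 + 1/33 + 1/55 = 3/55.
By Bayes, P(first=orange | E) = 1/165 / 3/55 = 1/9 ≈ 0.1111.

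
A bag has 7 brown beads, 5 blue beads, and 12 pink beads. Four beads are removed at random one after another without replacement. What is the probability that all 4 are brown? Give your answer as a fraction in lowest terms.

Unordered draws without replacement: count favorable combinations over C(24,4).
Favorable = C(7,4) · C(5,0) · C(12,0) = 35; total = C(24,4) = 10626.
P = 35/10626 = 5/1518 ≈ 0.0033.

5/1518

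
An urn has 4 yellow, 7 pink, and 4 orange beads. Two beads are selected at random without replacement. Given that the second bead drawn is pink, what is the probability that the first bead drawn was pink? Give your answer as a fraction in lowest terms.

P(first=pink and the second bead drawn is pink) = (7/15)·(6/14) = 1/5.
P(the second bead drawn is pink) = Σ over first color = 2/15 + 1/5 + 2/15 = 7/15.
By Bayes, P(first=pink | the second bead drawn is pink) = 1/5 / 7/15 = 3/7 ≈ 0.4286.

3/7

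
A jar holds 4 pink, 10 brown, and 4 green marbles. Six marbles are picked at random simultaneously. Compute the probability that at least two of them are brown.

214/221

Sum the hypergeometric tail for j = 2,…,6 brown marbles.
Favorable = C(10,2)·C(8,4) + C(10,3)·C(8,3) + C(10,4)·C(8,2) + C(10,5)·C(8,1) + C(10,6)·C(8,0) = 17976; total = C(18,6) = 18564.
P = 17976/18564 = 214/221 ≈ 0.9683.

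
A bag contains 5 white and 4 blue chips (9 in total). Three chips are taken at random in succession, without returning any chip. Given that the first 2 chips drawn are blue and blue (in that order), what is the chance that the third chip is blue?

2/7

After removing 2 blue, the bag has 2 blue out of 7 remaining.
P(third is blue | given) = 2/7 ≈ 0.2857.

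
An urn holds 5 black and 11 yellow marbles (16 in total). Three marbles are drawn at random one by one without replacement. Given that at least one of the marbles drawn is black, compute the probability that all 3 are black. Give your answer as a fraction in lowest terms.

2/79

P(all 3 black) = C(5,3)/C(16,3) = 1/56; P(at least one black) = 1 − C(11,3)/C(16,3) = 79/112.
Since 'all 3 black' ⊆ 'at least one black', P(all 3 | at least one) = 1/56 / 79/112 = 2/79 ≈ 0.0253.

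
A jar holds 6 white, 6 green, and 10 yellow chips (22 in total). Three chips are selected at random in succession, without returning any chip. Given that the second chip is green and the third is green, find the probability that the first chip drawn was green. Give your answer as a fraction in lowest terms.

P(first=green and the second chip is green and the third is green) = (6/22)·(5/21)·(4/20) = 1/77.
P(E) = Σ over first color = 3/154 + 1/77 + 5/154 = 5/77.
By Bayes, P(first=green | E) = 1/77 / 5/77 = 1/5 ≈ 0.2000.

1/5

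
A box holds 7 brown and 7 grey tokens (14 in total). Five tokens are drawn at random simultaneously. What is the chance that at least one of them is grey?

Use the complement: P(at least one grey) = 1 − P(no grey).
P(none) = C(7,5)/C(14,5) = 21/2002.
So P = 1 − 21/2002 = 283/286 ≈ 0.9895.

283/286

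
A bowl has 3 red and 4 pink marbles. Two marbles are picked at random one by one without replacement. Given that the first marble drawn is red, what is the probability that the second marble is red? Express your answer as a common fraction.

1/3

After removing 1 red, the bowl has 2 red out of 6 remaining.
P(second is red | given) = 2/6 = 1/3 ≈ 0.3333.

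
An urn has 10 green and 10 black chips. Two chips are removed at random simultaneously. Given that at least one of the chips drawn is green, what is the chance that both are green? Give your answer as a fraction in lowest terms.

9/29

P(both green) = C(10,2)/C(20,2) = 9/38; P(at least one green) = 1 − C(10,2)/C(20,2) = 29/38.
Since 'both green' ⊆ 'at least one green', P(both | at least one) = 9/38 / 29/38 = 9/29 ≈ 0.3103.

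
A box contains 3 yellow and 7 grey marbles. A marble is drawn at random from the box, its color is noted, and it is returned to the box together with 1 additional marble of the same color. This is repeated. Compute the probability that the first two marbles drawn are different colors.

21/55

Either grey then yellow, or yellow then grey; after the first draw the total is 11.
P = (7/10)·(3/11) + (3/10)·(7/11) = 21/55 ≈ 0.3818.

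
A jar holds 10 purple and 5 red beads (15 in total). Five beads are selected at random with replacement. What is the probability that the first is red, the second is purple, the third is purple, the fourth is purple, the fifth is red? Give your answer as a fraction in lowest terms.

8/243

Multiply the conditional probability of each draw in order, with replacement (the composition resets each draw).
P = (5/15) · (10/15) · (10/15) · (10/15) · (5/15) = 8/243 ≈ 0.0329.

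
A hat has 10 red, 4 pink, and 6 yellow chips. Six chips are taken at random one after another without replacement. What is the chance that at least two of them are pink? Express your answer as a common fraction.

332/969

Sum the hypergeometric tail for j = 2,…,4 pink chips.
Favorable = C(4,2)·C(16,4) + C(4,3)·C(16,3) + C(4,4)·C(16,2) = 13280; total = C(20,6) = 38760.
P = 13280/38760 = 332/969 ≈ 0.3426.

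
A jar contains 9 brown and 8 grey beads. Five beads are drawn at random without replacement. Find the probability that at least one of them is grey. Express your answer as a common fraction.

Use the complement: P(at least one grey) = 1 − P(no grey).
P(none) = C(9,5)/C(17,5) = 126/6188.
So P = 1 − 126/6188 = 433/442 ≈ 0.9796.

433/442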